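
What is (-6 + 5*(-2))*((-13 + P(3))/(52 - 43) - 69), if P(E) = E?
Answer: 10096/9 ≈ 1121.8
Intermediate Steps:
(-6 + 5*(-2))*((-13 + P(3))/(52 - 43) - 69) = (-6 + 5*(-2))*((-13 + 3)/(52 - 43) - 69) = (-6 - 10)*(-10/9 - 69) = -16*(-10*⅑ - 69) = -16*(-10/9 - 69) = -16*(-631/9) = 10096/9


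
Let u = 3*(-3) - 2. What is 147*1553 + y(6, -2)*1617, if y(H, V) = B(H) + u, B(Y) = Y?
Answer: 220206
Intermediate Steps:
u = -11 (u = -9 - 2 = -11)
y(H, V) = -11 + H (y(H, V) = H - 11 = -11 + H)
147*1553 + y(6, -2)*1617 = 147*1553 + (-11 + 6)*1617 = 228291 - 5*1617 = 228291 - 8085 = 220206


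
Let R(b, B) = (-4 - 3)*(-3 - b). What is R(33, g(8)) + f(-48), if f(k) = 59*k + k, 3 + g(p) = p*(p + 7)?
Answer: -2628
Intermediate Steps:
g(p) = -3 + p*(7 + p) (g(p) = -3 + p*(p + 7) = -3 + p*(7 + p))
f(k) = 60*k
R(b, B) = 21 + 7*b (R(b, B) = -7*(-3 - b) = 21 + 7*b)
R(33, g(8)) + f(-48) = (21 + 7*33) + 60*(-48) = (21 + 231) - 2880 = 252 - 2880 = -2628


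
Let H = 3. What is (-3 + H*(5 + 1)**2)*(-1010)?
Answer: -106050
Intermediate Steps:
(-3 + H*(5 + 1)**2)*(-1010) = (-3 + 3*(5 + 1)**2)*(-1010) = (-3 + 3*6**2)*(-1010) = (-3 + 3*36)*(-1010) = (-3 + 108)*(-1010) = 105*(-1010) = -106050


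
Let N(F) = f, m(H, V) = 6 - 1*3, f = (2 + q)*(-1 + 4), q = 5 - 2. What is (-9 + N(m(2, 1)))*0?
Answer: 0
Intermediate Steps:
q = 3
f = 15 (f = (2 + 3)*(-1 + 4) = 5*3 = 15)
m(H, V) = 3 (m(H, V) = 6 - 3 = 3)
N(F) = 15
(-9 + N(m(2, 1)))*0 = (-9 + 15)*0 = 6*0 = 0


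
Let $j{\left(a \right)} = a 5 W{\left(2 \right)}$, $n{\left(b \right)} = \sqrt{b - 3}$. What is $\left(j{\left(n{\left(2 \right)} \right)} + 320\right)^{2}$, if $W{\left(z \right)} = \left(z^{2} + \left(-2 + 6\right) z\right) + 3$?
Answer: $96775 + 48000 i \approx 96775.0 + 48000.0 i$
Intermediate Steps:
$n{\left(b \right)} = \sqrt{-3 + b}$
$W{\left(z \right)} = 3 + z^{2} + 4 z$ ($W{\left(z \right)} = \left(z^{2} + 4 z\right) + 3 = 3 + z^{2} + 4 z$)
$j{\left(a \right)} = 75 a$ ($j{\left(a \right)} = a 5 \left(3 + 2^{2} + 4 \cdot 2\right) = 5 a \left(3 + 4 + 8\right) = 5 a 15 = 75 a$)
$\left(j{\left(n{\left(2 \right)} \right)} + 320\right)^{2} = \left(75 \sqrt{-3 + 2} + 320\right)^{2} = \left(75 \sqrt{-1} + 320\right)^{2} = \left(75 i + 320\right)^{2} = \left(320 + 75 i\right)^{2}$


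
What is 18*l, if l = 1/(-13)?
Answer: -18/13 ≈ -1.3846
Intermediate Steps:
l = -1/13 ≈ -0.076923
18*l = 18*(-1/13) = -18/13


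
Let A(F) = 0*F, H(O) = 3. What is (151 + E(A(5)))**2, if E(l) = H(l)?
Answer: 23716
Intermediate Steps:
A(F) = 0
E(l) = 3
(151 + E(A(5)))**2 = (151 + 3)**2 = 154**2 = 23716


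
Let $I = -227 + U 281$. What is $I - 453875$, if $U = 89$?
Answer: $-429093$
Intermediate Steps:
$I = 24782$ ($I = -227 + 89 \cdot 281 = -227 + 25009 = 24782$)
$I - 453875 = 24782 - 453875 = -429093$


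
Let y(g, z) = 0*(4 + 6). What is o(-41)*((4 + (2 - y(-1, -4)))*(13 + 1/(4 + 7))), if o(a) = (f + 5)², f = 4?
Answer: 69984/11 ≈ 6362.2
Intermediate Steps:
y(g, z) = 0 (y(g, z) = 0*10 = 0)
o(a) = 81 (o(a) = (4 + 5)² = 9² = 81)
o(-41)*((4 + (2 - y(-1, -4)))*(13 + 1/(4 + 7))) = 81*((4 + (2 - 1*0))*(13 + 1/(4 + 7))) = 81*((4 + (2 + 0))*(13 + 1/11)) = 81*((4 + 2)*(13 + 1/11)) = 81*(6*(144/11)) = 81*(864/11) = 69984/11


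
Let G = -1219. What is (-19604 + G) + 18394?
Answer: -2429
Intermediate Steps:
(-19604 + G) + 18394 = (-19604 - 1219) + 18394 = -20823 + 18394 = -2429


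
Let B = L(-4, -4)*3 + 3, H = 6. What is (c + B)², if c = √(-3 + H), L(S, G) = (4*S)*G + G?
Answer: (183 + √3)² ≈ 34126.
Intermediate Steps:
L(S, G) = G + 4*G*S (L(S, G) = 4*G*S + G = G + 4*G*S)
c = √3 (c = √(-3 + 6) = √3 ≈ 1.7320)
B = 183 (B = -4*(1 + 4*(-4))*3 + 3 = -4*(1 - 16)*3 + 3 = -4*(-15)*3 + 3 = 60*3 + 3 = 180 + 3 = 183)
(c + B)² = (√3 + 183)² = (183 + √3)²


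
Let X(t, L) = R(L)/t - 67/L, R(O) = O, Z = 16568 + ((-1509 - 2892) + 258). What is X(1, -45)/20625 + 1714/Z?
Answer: 5696284/41934375 ≈ 0.13584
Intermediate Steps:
Z = 12425 (Z = 16568 + (-4401 + 258) = 16568 - 4143 = 12425)
X(t, L) = -67/L + L/t (X(t, L) = L/t - 67/L = -67/L + L/t)
X(1, -45)/20625 + 1714/Z = (-67/(-45) - 45/1)/20625 + 1714/12425 = (-67*(-1/45) - 45*1)*(1/20625) + 1714*(1/12425) = (67/45 - 45)*(1/20625) + 1714/12425 = -1958/45*1/20625 + 1714/12425 = -178/84375 + 1714/12425 = 5696284/41934375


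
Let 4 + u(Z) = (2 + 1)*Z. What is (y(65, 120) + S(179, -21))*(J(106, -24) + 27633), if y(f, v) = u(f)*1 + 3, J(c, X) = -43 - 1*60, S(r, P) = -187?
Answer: 192710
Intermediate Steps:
u(Z) = -4 + 3*Z (u(Z) = -4 + (2 + 1)*Z = -4 + 3*Z)
J(c, X) = -103 (J(c, X) = -43 - 60 = -103)
y(f, v) = -1 + 3*f (y(f, v) = (-4 + 3*f)*1 + 3 = (-4 + 3*f) + 3 = -1 + 3*f)
(y(65, 120) + S(179, -21))*(J(106, -24) + 27633) = ((-1 + 3*65) - 187)*(-103 + 27633) = ((-1 + 195) - 187)*27530 = (194 - 187)*27530 = 7*27530 = 192710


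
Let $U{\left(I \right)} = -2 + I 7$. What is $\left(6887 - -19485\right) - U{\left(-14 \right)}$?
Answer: $26472$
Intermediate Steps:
$U{\left(I \right)} = -2 + 7 I$
$\left(6887 - -19485\right) - U{\left(-14 \right)} = \left(6887 - -19485\right) - \left(-2 + 7 \left(-14\right)\right) = \left(6887 + 19485\right) - \left(-2 - 98\right) = 26372 - -100 = 26372 + 100 = 26472$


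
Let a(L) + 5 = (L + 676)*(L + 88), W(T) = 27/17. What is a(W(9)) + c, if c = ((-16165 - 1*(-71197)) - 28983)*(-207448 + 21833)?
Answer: -1397322062023/289 ≈ -4.8350e+9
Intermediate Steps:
W(T) = 27/17 (W(T) = 27*(1/17) = 27/17)
a(L) = -5 + (88 + L)*(676 + L) (a(L) = -5 + (L + 676)*(L + 88) = -5 + (676 + L)*(88 + L) = -5 + (88 + L)*(676 + L))
c = -4835085135 (c = ((-16165 + 71197) - 28983)*(-185615) = (55032 - 28983)*(-185615) = 26049*(-185615) = -4835085135)
a(W(9)) + c = (59483 + (27/17)² + 764*(27/17)) - 4835085135 = (59483 + 729/289 + 20628/17) - 4835085135 = 17541992/289 - 4835085135 = -1397322062023/289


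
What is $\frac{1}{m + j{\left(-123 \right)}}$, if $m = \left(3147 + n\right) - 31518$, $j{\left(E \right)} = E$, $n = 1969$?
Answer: $- \frac{1}{26525} \approx -3.77 \cdot 10^{-5}$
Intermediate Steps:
$m = -26402$ ($m = \left(3147 + 1969\right) - 31518 = 5116 - 31518 = -26402$)
$\frac{1}{m + j{\left(-123 \right)}} = \frac{1}{-26402 - 123} = \frac{1}{-26525} = - \frac{1}{26525}$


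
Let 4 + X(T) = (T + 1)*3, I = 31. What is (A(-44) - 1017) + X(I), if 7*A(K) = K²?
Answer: -4539/7 ≈ -648.43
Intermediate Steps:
A(K) = K²/7
X(T) = -1 + 3*T (X(T) = -4 + (T + 1)*3 = -4 + (1 + T)*3 = -4 + (3 + 3*T) = -1 + 3*T)
(A(-44) - 1017) + X(I) = ((⅐)*(-44)² - 1017) + (-1 + 3*31) = ((⅐)*1936 - 1017) + (-1 + 93) = (1936/7 - 1017) + 92 = -5183/7 + 92 = -4539/7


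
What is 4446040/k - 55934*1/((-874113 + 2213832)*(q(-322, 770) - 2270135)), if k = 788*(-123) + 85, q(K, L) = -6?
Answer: -13521968329689656534/294521392430871981 ≈ -45.912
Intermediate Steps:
k = -96839 (k = -96924 + 85 = -96839)
4446040/k - 55934*1/((-874113 + 2213832)*(q(-322, 770) - 2270135)) = 4446040/(-96839) - 55934*1/((-874113 + 2213832)*(-6 - 2270135)) = 4446040*(-1/96839) - 55934/((-2270141*1339719)) = -4446040/96839 - 55934/(-3041351030379) = -4446040/96839 - 55934*(-1/3041351030379) = -4446040/96839 + 55934/3041351030379 = -13521968329689656534/294521392430871981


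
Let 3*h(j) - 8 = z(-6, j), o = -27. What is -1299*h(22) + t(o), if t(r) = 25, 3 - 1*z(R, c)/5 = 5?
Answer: 891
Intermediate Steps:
z(R, c) = -10 (z(R, c) = 15 - 5*5 = 15 - 25 = -10)
h(j) = -⅔ (h(j) = 8/3 + (⅓)*(-10) = 8/3 - 10/3 = -⅔)
-1299*h(22) + t(o) = -1299*(-⅔) + 25 = 866 + 25 = 891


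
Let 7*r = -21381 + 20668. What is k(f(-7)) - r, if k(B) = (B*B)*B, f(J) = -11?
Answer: -8604/7 ≈ -1229.1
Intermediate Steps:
r = -713/7 (r = (-21381 + 20668)/7 = (1/7)*(-713) = -713/7 ≈ -101.86)
k(B) = B**3 (k(B) = B**2*B = B**3)
k(f(-7)) - r = (-11)**3 - 1*(-713/7) = -1331 + 713/7 = -8604/7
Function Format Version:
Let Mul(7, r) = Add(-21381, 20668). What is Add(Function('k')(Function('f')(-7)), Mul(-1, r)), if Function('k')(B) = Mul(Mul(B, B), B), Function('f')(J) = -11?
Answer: Rational(-8604, 7) ≈ -1229.1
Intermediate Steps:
r = Rational(-713, 7) (r = Mul(Rational(1, 7), Add(-21381, 20668)) = Mul(Rational(1, 7), -713) = Rational(-713, 7) ≈ -101.86)
Function('k')(B) = Pow(B, 3) (Function('k')(B) = Mul(Pow(B, 2), B) = Pow(B, 3))
Add(Function('k')(Function('f')(-7)), Mul(-1, r)) = Add(Pow(-11, 3), Mul(-1, Rational(-713, 7))) = Add(-1331, Rational(713, 7)) = Rational(-8604, 7)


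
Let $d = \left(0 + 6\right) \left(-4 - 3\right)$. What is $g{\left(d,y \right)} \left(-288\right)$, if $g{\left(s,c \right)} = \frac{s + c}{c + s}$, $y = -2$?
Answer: $-288$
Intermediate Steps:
$d = -42$ ($d = 6 \left(-7\right) = -42$)
$g{\left(s,c \right)} = 1$ ($g{\left(s,c \right)} = \frac{c + s}{c + s} = 1$)
$g{\left(d,y \right)} \left(-288\right) = 1 \left(-288\right) = -288$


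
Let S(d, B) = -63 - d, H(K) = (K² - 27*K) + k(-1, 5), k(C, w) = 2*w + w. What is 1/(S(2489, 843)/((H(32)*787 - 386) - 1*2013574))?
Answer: 1876235/2552 ≈ 735.20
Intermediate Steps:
k(C, w) = 3*w
H(K) = 15 + K² - 27*K (H(K) = (K² - 27*K) + 3*5 = (K² - 27*K) + 15 = 15 + K² - 27*K)
1/(S(2489, 843)/((H(32)*787 - 386) - 1*2013574)) = 1/((-63 - 1*2489)/(((15 + 32² - 27*32)*787 - 386) - 1*2013574)) = 1/((-63 - 2489)/(((15 + 1024 - 864)*787 - 386) - 2013574)) = 1/(-2552/((175*787 - 386) - 2013574)) = 1/(-2552/((137725 - 386) - 2013574)) = 1/(-2552/(137339 - 2013574)) = 1/(-2552/(-1876235)) = 1/(-2552*(-1/1876235)) = 1/(2552/1876235) = 1876235/2552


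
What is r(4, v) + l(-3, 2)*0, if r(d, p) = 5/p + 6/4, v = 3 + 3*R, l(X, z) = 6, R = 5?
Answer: 16/9 ≈ 1.7778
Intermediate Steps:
v = 18 (v = 3 + 3*5 = 3 + 15 = 18)
r(d, p) = 3/2 + 5/p (r(d, p) = 5/p + 6*(¼) = 5/p + 3/2 = 3/2 + 5/p)
r(4, v) + l(-3, 2)*0 = (3/2 + 5/18) + 6*0 = (3/2 + 5*(1/18)) + 0 = (3/2 + 5/18) + 0 = 16/9 + 0 = 16/9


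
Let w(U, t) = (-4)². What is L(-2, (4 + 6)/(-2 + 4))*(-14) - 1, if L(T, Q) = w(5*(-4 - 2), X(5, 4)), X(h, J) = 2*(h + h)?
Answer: -225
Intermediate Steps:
X(h, J) = 4*h (X(h, J) = 2*(2*h) = 4*h)
w(U, t) = 16
L(T, Q) = 16
L(-2, (4 + 6)/(-2 + 4))*(-14) - 1 = 16*(-14) - 1 = -224 - 1 = -225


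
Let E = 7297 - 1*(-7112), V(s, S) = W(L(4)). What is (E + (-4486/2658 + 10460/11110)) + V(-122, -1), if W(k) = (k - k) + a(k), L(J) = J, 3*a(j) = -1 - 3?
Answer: 21272091740/1476519 ≈ 14407.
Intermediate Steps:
a(j) = -4/3 (a(j) = (-1 - 3)/3 = (⅓)*(-4) = -4/3)
W(k) = -4/3 (W(k) = (k - k) - 4/3 = 0 - 4/3 = -4/3)
V(s, S) = -4/3
E = 14409 (E = 7297 + 7112 = 14409)
(E + (-4486/2658 + 10460/11110)) + V(-122, -1) = (14409 + (-4486/2658 + 10460/11110)) - 4/3 = (14409 + (-4486*1/2658 + 10460*(1/11110))) - 4/3 = (14409 + (-2243/1329 + 1046/1111)) - 4/3 = (14409 - 1101839/1476519) - 4/3 = 21274060432/1476519 - 4/3 = 21272091740/1476519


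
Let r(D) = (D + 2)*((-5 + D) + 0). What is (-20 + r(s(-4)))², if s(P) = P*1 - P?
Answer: 900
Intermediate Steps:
s(P) = 0 (s(P) = P - P = 0)
r(D) = (-5 + D)*(2 + D) (r(D) = (2 + D)*(-5 + D) = (-5 + D)*(2 + D))
(-20 + r(s(-4)))² = (-20 + (-10 + 0² - 3*0))² = (-20 + (-10 + 0 + 0))² = (-20 - 10)² = (-30)² = 900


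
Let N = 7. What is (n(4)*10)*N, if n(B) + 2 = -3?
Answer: -350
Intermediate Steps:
n(B) = -5 (n(B) = -2 - 3 = -5)
(n(4)*10)*N = -5*10*7 = -50*7 = -350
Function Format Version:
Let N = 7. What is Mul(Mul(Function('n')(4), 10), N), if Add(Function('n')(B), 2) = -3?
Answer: -350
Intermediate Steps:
Function('n')(B) = -5 (Function('n')(B) = Add(-2, -3) = -5)
Mul(Mul(Function('n')(4), 10), N) = Mul(Mul(-5, 10), 7) = Mul(-50, 7) = -350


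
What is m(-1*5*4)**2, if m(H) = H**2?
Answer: 160000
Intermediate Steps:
m(-1*5*4)**2 = ((-1*5*4)**2)**2 = ((-5*4)**2)**2 = ((-20)**2)**2 = 400**2 = 160000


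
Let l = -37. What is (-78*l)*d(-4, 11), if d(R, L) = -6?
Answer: -17316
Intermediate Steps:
(-78*l)*d(-4, 11) = -78*(-37)*(-6) = 2886*(-6) = -17316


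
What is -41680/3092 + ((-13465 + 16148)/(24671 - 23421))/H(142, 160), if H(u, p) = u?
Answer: -1847476041/137207500 ≈ -13.465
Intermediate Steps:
-41680/3092 + ((-13465 + 16148)/(24671 - 23421))/H(142, 160) = -41680/3092 + ((-13465 + 16148)/(24671 - 23421))/142 = -41680*1/3092 + (2683/1250)*(1/142) = -10420/773 + (2683*(1/1250))*(1/142) = -10420/773 + (2683/1250)*(1/142) = -10420/773 + 2683/177500 = -1847476041/137207500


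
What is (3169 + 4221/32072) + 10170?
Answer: 427812629/32072 ≈ 13339.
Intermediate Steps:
(3169 + 4221/32072) + 10170 = 101640389/32072 + 10170 = 427812629/32072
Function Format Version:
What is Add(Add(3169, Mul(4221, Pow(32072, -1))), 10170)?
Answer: Rational(427812629, 32072) ≈ 13339.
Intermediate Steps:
Add(Add(3169, Mul(4221, Pow(32072, -1))), 10170) = Add(Add(3169, Mul(4221, Rational(1, 32072))), 10170) = Add(Add(3169, Rational(4221, 32072)), 10170) = Add(Rational(101640389, 32072), 10170) = Rational(427812629, 32072)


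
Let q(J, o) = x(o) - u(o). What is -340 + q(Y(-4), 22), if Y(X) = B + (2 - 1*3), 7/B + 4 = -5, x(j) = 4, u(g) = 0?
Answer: -336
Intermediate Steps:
B = -7/9 (B = 7/(-4 - 5) = 7/(-9) = 7*(-⅑) = -7/9 ≈ -0.77778)
Y(X) = -16/9 (Y(X) = -7/9 + (2 - 1*3) = -7/9 + (2 - 3) = -7/9 - 1 = -16/9)
q(J, o) = 4 (q(J, o) = 4 - 1*0 = 4 + 0 = 4)
-340 + q(Y(-4), 22) = -340 + 4 = -336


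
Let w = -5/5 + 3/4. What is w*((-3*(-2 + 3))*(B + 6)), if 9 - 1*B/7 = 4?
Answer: 123/4 ≈ 30.750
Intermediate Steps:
B = 35 (B = 63 - 7*4 = 63 - 28 = 35)
w = -1/4 (w = -5*1/5 + 3*(1/4) = -1 + 3/4 = -1/4 ≈ -0.25000)
w*((-3*(-2 + 3))*(B + 6)) = -(-3*(-2 + 3))*(35 + 6)/4 = -(-3*1)*41/4 = -(-3)*41/4 = -1/4*(-123) = 123/4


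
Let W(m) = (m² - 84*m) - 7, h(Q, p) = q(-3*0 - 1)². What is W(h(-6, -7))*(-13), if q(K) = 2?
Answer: 4251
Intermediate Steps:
h(Q, p) = 4 (h(Q, p) = 2² = 4)
W(m) = -7 + m² - 84*m
W(h(-6, -7))*(-13) = (-7 + 4² - 84*4)*(-13) = (-7 + 16 - 336)*(-13) = -327*(-13) = 4251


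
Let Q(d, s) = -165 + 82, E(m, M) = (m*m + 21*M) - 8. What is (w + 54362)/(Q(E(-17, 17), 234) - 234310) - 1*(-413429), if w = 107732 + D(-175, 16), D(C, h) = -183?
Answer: 96904701686/234393 ≈ 4.1343e+5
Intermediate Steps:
E(m, M) = -8 + m**2 + 21*M (E(m, M) = (m**2 + 21*M) - 8 = -8 + m**2 + 21*M)
Q(d, s) = -83
w = 107549 (w = 107732 - 183 = 107549)
(w + 54362)/(Q(E(-17, 17), 234) - 234310) - 1*(-413429) = (107549 + 54362)/(-83 - 234310) - 1*(-413429) = 161911/(-234393) + 413429 = 161911*(-1/234393) + 413429 = -161911/234393 + 413429 = 96904701686/234393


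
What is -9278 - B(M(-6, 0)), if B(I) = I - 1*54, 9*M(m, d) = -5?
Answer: -83011/9 ≈ -9223.4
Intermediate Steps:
M(m, d) = -5/9 (M(m, d) = (⅑)*(-5) = -5/9)
B(I) = -54 + I (B(I) = I - 54 = -54 + I)
-9278 - B(M(-6, 0)) = -9278 - (-54 - 5/9) = -9278 - 1*(-491/9) = -9278 + 491/9 = -83011/9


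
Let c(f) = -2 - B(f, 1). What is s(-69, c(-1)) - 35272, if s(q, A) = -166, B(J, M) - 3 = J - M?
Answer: -35438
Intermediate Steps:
B(J, M) = 3 + J - M (B(J, M) = 3 + (J - M) = 3 + J - M)
c(f) = -4 - f (c(f) = -2 - (3 + f - 1*1) = -2 - (3 + f - 1) = -2 - (2 + f) = -2 + (-2 - f) = -4 - f)
s(-69, c(-1)) - 35272 = -166 - 35272 = -35438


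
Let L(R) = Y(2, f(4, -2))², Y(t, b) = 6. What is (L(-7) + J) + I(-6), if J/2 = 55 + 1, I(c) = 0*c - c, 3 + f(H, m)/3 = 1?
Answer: 154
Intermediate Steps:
f(H, m) = -6 (f(H, m) = -9 + 3*1 = -9 + 3 = -6)
I(c) = -c (I(c) = 0 - c = -c)
L(R) = 36 (L(R) = 6² = 36)
J = 112 (J = 2*(55 + 1) = 2*56 = 112)
(L(-7) + J) + I(-6) = (36 + 112) - 1*(-6) = 148 + 6 = 154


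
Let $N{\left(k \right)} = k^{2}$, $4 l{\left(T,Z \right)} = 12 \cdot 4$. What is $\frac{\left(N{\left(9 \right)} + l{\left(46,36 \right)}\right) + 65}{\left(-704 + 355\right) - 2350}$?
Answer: $- \frac{158}{2699} \approx -0.05854$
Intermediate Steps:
$l{\left(T,Z \right)} = 12$ ($l{\left(T,Z \right)} = \frac{12 \cdot 4}{4} = \frac{1}{4} \cdot 48 = 12$)
$\frac{\left(N{\left(9 \right)} + l{\left(46,36 \right)}\right) + 65}{\left(-704 + 355\right) - 2350} = \frac{\left(9^{2} + 12\right) + 65}{\left(-704 + 355\right) - 2350} = \frac{\left(81 + 12\right) + 65}{-349 - 2350} = \frac{93 + 65}{-2699} = 158 \left(- \frac{1}{2699}\right) = - \frac{158}{2699}$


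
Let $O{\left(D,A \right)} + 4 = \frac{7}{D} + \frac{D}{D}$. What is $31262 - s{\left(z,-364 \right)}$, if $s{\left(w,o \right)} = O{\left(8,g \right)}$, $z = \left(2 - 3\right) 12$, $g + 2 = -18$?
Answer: $\frac{250113}{8} \approx 31264.0$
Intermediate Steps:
$g = -20$ ($g = -2 - 18 = -20$)
$O{\left(D,A \right)} = -3 + \frac{7}{D}$ ($O{\left(D,A \right)} = -4 + \left(\frac{7}{D} + \frac{D}{D}\right) = -4 + \left(\frac{7}{D} + 1\right) = -4 + \left(1 + \frac{7}{D}\right) = -3 + \frac{7}{D}$)
$z = -12$ ($z = \left(-1\right) 12 = -12$)
$s{\left(w,o \right)} = - \frac{17}{8}$ ($s{\left(w,o \right)} = -3 + \frac{7}{8} = - \frac{17}{8}$)
$31262 - s{\left(z,-364 \right)} = 31262 - - \frac{17}{8} = 31262 + \frac{17}{8} = \frac{250113}{8}$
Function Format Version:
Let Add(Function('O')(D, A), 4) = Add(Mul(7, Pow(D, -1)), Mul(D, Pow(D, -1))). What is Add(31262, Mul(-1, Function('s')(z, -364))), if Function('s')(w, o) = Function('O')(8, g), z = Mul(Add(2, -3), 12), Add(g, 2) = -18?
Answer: Rational(250113, 8) ≈ 31264.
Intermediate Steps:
g = -20 (g = Add(-2, -18) = -20)
Function('O')(D, A) = Add(-3, Mul(7, Pow(D, -1))) (Function('O')(D, A) = Add(-4, Add(Mul(7, Pow(D, -1)), Mul(D, Pow(D, -1)))) = Add(-4, Add(Mul(7, Pow(D, -1)), 1)) = Add(-4, Add(1, Mul(7, Pow(D, -1)))) = Add(-3, Mul(7, Pow(D, -1))))
z = -12 (z = Mul(-1, 12) = -12)
Function('s')(w, o) = Rational(-17, 8) (Function('s')(w, o) = Add(-3, Mul(7, Pow(8, -1))) = Add(-3, Mul(7, Rational(1, 8))) = Add(-3, Rational(7, 8)) = Rational(-17, 8))
Add(31262, Mul(-1, Function('s')(z, -364))) = Add(31262, Mul(-1, Rational(-17, 8))) = Add(31262, Rational(17, 8)) = Rational(250113, 8)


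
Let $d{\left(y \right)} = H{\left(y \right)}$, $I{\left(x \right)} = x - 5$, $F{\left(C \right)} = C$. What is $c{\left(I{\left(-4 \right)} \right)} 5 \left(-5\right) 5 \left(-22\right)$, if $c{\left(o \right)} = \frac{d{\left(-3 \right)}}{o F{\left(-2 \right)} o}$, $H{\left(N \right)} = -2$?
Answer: $\frac{2750}{81} \approx 33.951$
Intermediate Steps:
$I{\left(x \right)} = -5 + x$
$d{\left(y \right)} = -2$
$c{\left(o \right)} = \frac{1}{o^{2}}$ ($c{\left(o \right)} = - \frac{2}{o \left(-2\right) o} = - \frac{2}{- 2 o o} = - \frac{2}{\left(-2\right) o^{2}} = - 2 \left(- \frac{1}{2 o^{2}}\right) = \frac{1}{o^{2}}$)
$c{\left(I{\left(-4 \right)} \right)} 5 \left(-5\right) 5 \left(-22\right) = \frac{5 \left(-5\right) 5}{\left(-5 - 4\right)^{2}} \left(-22\right) = \frac{\left(-25\right) 5}{81} \left(-22\right) = \frac{1}{81} \left(-125\right) \left(-22\right) = \left(- \frac{125}{81}\right) \left(-22\right) = \frac{2750}{81}$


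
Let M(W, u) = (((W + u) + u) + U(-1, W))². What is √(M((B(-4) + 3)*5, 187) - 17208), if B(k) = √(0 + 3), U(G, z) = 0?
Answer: √(134188 + 3890*√3) ≈ 375.40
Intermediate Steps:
B(k) = √3
M(W, u) = (W + 2*u)² (M(W, u) = (((W + u) + u) + 0)² = ((W + 2*u) + 0)² = (W + 2*u)²)
√(M((B(-4) + 3)*5, 187) - 17208) = √(((√3 + 3)*5 + 2*187)² - 17208) = √(((3 + √3)*5 + 374)² - 17208) = √(((15 + 5*√3) + 374)² - 17208) = √((389 + 5*√3)² - 17208) = √(-17208 + (389 + 5*√3)²)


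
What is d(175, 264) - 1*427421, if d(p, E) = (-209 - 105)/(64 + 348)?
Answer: -88048883/206 ≈ -4.2742e+5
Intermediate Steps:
d(p, E) = -157/206 (d(p, E) = -314/412 = -314*1/412 = -157/206)
d(175, 264) - 1*427421 = -157/206 - 1*427421 = -157/206 - 427421 = -88048883/206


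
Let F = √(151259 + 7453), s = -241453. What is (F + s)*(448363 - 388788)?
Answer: -14384562475 + 119150*√39678 ≈ -1.4361e+10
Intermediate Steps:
F = 2*√39678 (F = √158712 = 2*√39678 ≈ 398.39)
(F + s)*(448363 - 388788) = (2*√39678 - 241453)*(448363 - 388788) = (-241453 + 2*√39678)*59575 = -14384562475 + 119150*√39678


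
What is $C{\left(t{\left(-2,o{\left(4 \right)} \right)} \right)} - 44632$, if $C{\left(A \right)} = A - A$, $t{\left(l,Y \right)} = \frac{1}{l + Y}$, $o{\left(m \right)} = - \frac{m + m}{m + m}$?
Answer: $-44632$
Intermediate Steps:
$o{\left(m \right)} = -1$ ($o{\left(m \right)} = - \frac{2 m}{2 m} = - 2 m \frac{1}{2 m} = \left(-1\right) 1 = -1$)
$t{\left(l,Y \right)} = \frac{1}{Y + l}$
$C{\left(A \right)} = 0$
$C{\left(t{\left(-2,o{\left(4 \right)} \right)} \right)} - 44632 = 0 - 44632 = -44632$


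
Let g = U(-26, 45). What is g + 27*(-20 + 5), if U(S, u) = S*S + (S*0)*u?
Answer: 271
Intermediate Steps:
U(S, u) = S² (U(S, u) = S² + 0*u = S² + 0 = S²)
g = 676 (g = (-26)² = 676)
g + 27*(-20 + 5) = 676 + 27*(-20 + 5) = 676 + 27*(-15) = 676 - 405 = 271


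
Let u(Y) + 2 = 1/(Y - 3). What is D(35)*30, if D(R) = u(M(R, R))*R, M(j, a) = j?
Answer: -33075/16 ≈ -2067.2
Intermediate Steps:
u(Y) = -2 + 1/(-3 + Y) (u(Y) = -2 + 1/(Y - 3) = -2 + 1/(-3 + Y))
D(R) = R*(7 - 2*R)/(-3 + R) (D(R) = ((7 - 2*R)/(-3 + R))*R = R*(7 - 2*R)/(-3 + R))
D(35)*30 = (35*(7 - 2*35)/(-3 + 35))*30 = (35*(7 - 70)/32)*30 = (35*(1/32)*(-63))*30 = -2205/32*30 = -33075/16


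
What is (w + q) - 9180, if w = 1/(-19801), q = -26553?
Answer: -707549134/19801 ≈ -35733.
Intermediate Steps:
w = -1/19801 ≈ -5.0502e-5
(w + q) - 9180 = (-1/19801 - 26553) - 9180 = -525775954/19801 - 9180 = -707549134/19801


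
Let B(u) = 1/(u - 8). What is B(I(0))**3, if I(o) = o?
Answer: -1/512 ≈ -0.0019531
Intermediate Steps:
B(u) = 1/(-8 + u)
B(I(0))**3 = (1/(-8 + 0))**3 = (1/(-8))**3 = (-1/8)**3 = -1/512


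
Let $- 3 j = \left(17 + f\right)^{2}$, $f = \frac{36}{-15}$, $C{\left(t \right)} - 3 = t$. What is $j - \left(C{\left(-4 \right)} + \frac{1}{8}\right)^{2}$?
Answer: $- \frac{344731}{4800} \approx -71.819$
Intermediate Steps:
$C{\left(t \right)} = 3 + t$
$f = - \frac{12}{5}$ ($f = 36 \left(- \frac{1}{15}\right) = - \frac{12}{5} \approx -2.4$)
$j = - \frac{5329}{75}$ ($j = - \frac{\left(17 - \frac{12}{5}\right)^{2}}{3} = - \frac{\left(\frac{73}{5}\right)^{2}}{3} = \left(- \frac{1}{3}\right) \frac{5329}{25} = - \frac{5329}{75} \approx -71.053$)
$j - \left(C{\left(-4 \right)} + \frac{1}{8}\right)^{2} = - \frac{5329}{75} - \left(\left(3 - 4\right) + \frac{1}{8}\right)^{2} = - \frac{5329}{75} - \left(-1 + \frac{1}{8}\right)^{2} = - \frac{5329}{75} - \left(- \frac{7}{8}\right)^{2} = - \frac{5329}{75} - \frac{49}{64} = - \frac{344731}{4800}$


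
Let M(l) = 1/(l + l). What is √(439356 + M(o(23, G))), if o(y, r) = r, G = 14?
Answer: √86113783/14 ≈ 662.84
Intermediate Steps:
M(l) = 1/(2*l)
√(439356 + M(o(23, G))) = √(439356 + (½)/14) = √(439356 + (½)*(1/14)) = √(439356 + 1/28) = √(12301969/28) = √86113783/14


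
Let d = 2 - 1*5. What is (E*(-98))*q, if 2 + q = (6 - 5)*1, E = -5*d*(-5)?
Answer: -7350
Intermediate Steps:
d = -3 (d = 2 - 5 = -3)
E = -75 (E = -5*(-3)*(-5) = 15*(-5) = -75)
q = -1 (q = -2 + (6 - 5)*1 = -2 + 1*1 = -2 + 1 = -1)
(E*(-98))*q = -75*(-98)*(-1) = 7350*(-1) = -7350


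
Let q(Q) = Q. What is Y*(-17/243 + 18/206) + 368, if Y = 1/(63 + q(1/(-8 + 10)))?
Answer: 1169756216/3178683 ≈ 368.00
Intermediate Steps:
Y = 2/127 (Y = 1/(63 + 1/(-8 + 10)) = 1/(63 + 1/2) = 1/(127/2) = 2/127 ≈ 0.015748)
Y*(-17/243 + 18/206) + 368 = 2*(-17/243 + 18/206)/127 + 368 = 2*(-17*1/243 + 18*(1/206))/127 + 368 = 2*(-17/243 + 9/103)/127 + 368 = (2/127)*(436/25029) + 368 = 872/3178683 + 368 = 1169756216/3178683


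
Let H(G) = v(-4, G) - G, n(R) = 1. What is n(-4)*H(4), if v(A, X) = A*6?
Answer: -28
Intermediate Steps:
v(A, X) = 6*A
H(G) = -24 - G (H(G) = 6*(-4) - G = -24 - G)
n(-4)*H(4) = 1*(-24 - 1*4) = 1*(-24 - 4) = 1*(-28) = -28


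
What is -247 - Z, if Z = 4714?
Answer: -4961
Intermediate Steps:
-247 - Z = -247 - 1*4714 = -247 - 4714 = -4961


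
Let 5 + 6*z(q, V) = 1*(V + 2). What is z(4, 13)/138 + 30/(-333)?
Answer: -1195/15318 ≈ -0.078013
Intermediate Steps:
z(q, V) = -½ + V/6 (z(q, V) = -⅚ + (1*(V + 2))/6 = -⅚ + (1*(2 + V))/6 = -⅚ + (2 + V)/6 = -⅚ + (⅓ + V/6) = -½ + V/6)
z(4, 13)/138 + 30/(-333) = (-½ + (⅙)*13)/138 + 30/(-333) = (-½ + 13/6)*(1/138) + 30*(-1/333) = (5/3)*(1/138) - 10/111 = 5/414 - 10/111 = -1195/15318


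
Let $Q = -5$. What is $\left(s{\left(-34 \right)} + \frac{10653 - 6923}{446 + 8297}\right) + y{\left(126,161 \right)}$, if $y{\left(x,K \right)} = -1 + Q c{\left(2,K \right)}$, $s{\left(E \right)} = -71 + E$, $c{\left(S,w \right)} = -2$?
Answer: $- \frac{835598}{8743} \approx -95.573$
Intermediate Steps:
$y{\left(x,K \right)} = 9$ ($y{\left(x,K \right)} = -1 - -10 = -1 + 10 = 9$)
$\left(s{\left(-34 \right)} + \frac{10653 - 6923}{446 + 8297}\right) + y{\left(126,161 \right)} = \left(\left(-71 - 34\right) + \frac{10653 - 6923}{446 + 8297}\right) + 9 = \left(-105 + \frac{3730}{8743}\right) + 9 = - \frac{914285}{8743} + 9 = - \frac{835598}{8743}$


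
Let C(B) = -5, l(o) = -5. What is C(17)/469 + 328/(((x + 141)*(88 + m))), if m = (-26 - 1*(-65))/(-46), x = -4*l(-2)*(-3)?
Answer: 5452627/152297901 ≈ 0.035802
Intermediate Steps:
x = -60 (x = -4*(-5)*(-3) = 20*(-3) = -60)
m = -39/46 (m = (-26 + 65)*(-1/46) = 39*(-1/46) = -39/46 ≈ -0.84783)
C(17)/469 + 328/(((x + 141)*(88 + m))) = -5/469 + 328/(((-60 + 141)*(88 - 39/46))) = -5*1/469 + 328/((81*(4009/46))) = -5/469 + 328/(324729/46) = -5/469 + 328*(46/324729) = -5/469 + 15088/324729 = 5452627/152297901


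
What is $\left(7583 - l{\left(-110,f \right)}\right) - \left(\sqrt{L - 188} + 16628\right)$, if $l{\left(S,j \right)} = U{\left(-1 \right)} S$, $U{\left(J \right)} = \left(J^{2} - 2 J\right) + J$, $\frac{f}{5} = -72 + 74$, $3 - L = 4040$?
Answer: $-8825 - 65 i \approx -8825.0 - 65.0 i$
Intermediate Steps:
$L = -4037$ ($L = 3 - 4040 = -4037$)
$f = 10$ ($f = 5 \left(-72 + 74\right) = 5 \cdot 2 = 10$)
$U{\left(J \right)} = J^{2} - J$
$l{\left(S,j \right)} = 2 S$ ($l{\left(S,j \right)} = - (-1 - 1) S = \left(-1\right) \left(-2\right) S = 2 S$)
$\left(7583 - l{\left(-110,f \right)}\right) - \left(\sqrt{L - 188} + 16628\right) = \left(7583 - 2 \left(-110\right)\right) - \left(\sqrt{-4037 - 188} + 16628\right) = \left(7583 - -220\right) - \left(\sqrt{-4225} + 16628\right) = \left(7583 + 220\right) - \left(65 i + 16628\right) = 7803 - \left(16628 + 65 i\right) = -8825 - 65 i$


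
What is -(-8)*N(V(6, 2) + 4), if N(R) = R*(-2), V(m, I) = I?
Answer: -96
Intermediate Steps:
N(R) = -2*R
-(-8)*N(V(6, 2) + 4) = -(-8)*(-2*(2 + 4)) = -(-8)*(-2*6) = -(-8)*(-12) = -1*96 = -96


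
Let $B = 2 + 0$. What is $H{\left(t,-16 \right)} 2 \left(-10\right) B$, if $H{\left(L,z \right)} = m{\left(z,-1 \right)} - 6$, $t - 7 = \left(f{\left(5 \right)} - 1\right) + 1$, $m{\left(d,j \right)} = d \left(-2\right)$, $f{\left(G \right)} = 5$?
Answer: $-1040$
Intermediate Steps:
$m{\left(d,j \right)} = - 2 d$
$B = 2$
$t = 12$ ($t = 7 + \left(\left(5 - 1\right) + 1\right) = 7 + \left(4 + 1\right) = 7 + 5 = 12$)
$H{\left(L,z \right)} = -6 - 2 z$ ($H{\left(L,z \right)} = - 2 z - 6 = -6 - 2 z$)
$H{\left(t,-16 \right)} 2 \left(-10\right) B = \left(-6 - -32\right) 2 \left(-10\right) 2 = \left(-6 + 32\right) \left(\left(-20\right) 2\right) = 26 \left(-40\right) = -1040$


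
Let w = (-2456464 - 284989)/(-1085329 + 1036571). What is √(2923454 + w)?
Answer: 63*√1751117484470/48758 ≈ 1709.8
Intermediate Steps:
w = 2741453/48758 (w = -2741453/(-48758) = -2741453*(-1/48758) = 2741453/48758 ≈ 56.226)
√(2923454 + w) = √(2923454 + 2741453/48758) = √(142544511585/48758) = 63*√1751117484470/48758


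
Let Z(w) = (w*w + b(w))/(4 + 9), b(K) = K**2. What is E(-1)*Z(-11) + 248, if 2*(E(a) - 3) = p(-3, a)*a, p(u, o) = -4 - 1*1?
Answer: 4555/13 ≈ 350.38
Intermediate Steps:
p(u, o) = -5 (p(u, o) = -4 - 1 = -5)
Z(w) = 2*w**2/13 (Z(w) = (w*w + w**2)/(4 + 9) = (w**2 + w**2)/13 = (2*w**2)*(1/13) = 2*w**2/13)
E(a) = 3 - 5*a/2 (E(a) = 3 + (-5*a)/2 = 3 - 5*a/2)
E(-1)*Z(-11) + 248 = (3 - 5/2*(-1))*((2/13)*(-11)**2) + 248 = (3 + 5/2)*((2/13)*121) + 248 = (11/2)*(242/13) + 248 = 1331/13 + 248 = 4555/13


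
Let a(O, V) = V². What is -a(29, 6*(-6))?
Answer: -1296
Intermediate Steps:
-a(29, 6*(-6)) = -(6*(-6))² = -1*(-36)² = -1*1296 = -1296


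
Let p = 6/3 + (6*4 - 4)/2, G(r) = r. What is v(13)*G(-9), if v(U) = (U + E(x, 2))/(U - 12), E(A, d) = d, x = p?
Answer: -135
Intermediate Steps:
p = 12 (p = 6*(⅓) + (24 - 4)*(½) = 2 + 20*(½) = 2 + 10 = 12)
x = 12
v(U) = (2 + U)/(-12 + U) (v(U) = (U + 2)/(U - 12) = (2 + U)/(-12 + U))
v(13)*G(-9) = ((2 + 13)/(-12 + 13))*(-9) = (15/1)*(-9) = (1*15)*(-9) = 15*(-9) = -135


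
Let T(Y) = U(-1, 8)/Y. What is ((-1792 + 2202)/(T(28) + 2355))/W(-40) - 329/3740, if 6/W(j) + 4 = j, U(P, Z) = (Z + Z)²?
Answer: -252477463/185679780 ≈ -1.3597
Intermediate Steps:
U(P, Z) = 4*Z² (U(P, Z) = (2*Z)² = 4*Z²)
W(j) = 6/(-4 + j)
T(Y) = 256/Y (T(Y) = (4*8²)/Y = (4*64)/Y = 256/Y)
((-1792 + 2202)/(T(28) + 2355))/W(-40) - 329/3740 = ((-1792 + 2202)/(256/28 + 2355))/((6/(-4 - 40))) - 329/3740 = (410/(256*(1/28) + 2355))/((6/(-44))) - 329*1/3740 = (410/(64/7 + 2355))/((6*(-1/44))) - 329/3740 = (410/(16549/7))/(-3/22) - 329/3740 = (410*(7/16549))*(-22/3) - 329/3740 = (2870/16549)*(-22/3) - 329/3740 = -63140/49647 - 329/3740 = -252477463/185679780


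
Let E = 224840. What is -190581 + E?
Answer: 34259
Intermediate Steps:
-190581 + E = -190581 + 224840 = 34259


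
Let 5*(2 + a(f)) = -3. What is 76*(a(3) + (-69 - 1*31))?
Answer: -38988/5 ≈ -7797.6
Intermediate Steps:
a(f) = -13/5 (a(f) = -2 + (⅕)*(-3) = -2 - ⅗ = -13/5)
76*(a(3) + (-69 - 1*31)) = 76*(-13/5 + (-69 - 1*31)) = 76*(-13/5 + (-69 - 31)) = 76*(-13/5 - 100) = 76*(-513/5) = -38988/5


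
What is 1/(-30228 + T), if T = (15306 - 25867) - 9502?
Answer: -1/50291 ≈ -1.9884e-5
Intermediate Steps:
T = -20063 (T = -10561 - 9502 = -20063)
1/(-30228 + T) = 1/(-30228 - 20063) = 1/(-50291) = -1/50291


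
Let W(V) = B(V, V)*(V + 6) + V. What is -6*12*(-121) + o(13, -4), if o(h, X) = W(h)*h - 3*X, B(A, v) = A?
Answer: 12104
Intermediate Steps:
W(V) = V + V*(6 + V) (W(V) = V*(V + 6) + V = V*(6 + V) + V = V + V*(6 + V))
o(h, X) = -3*X + h²*(7 + h) (o(h, X) = (h*(7 + h))*h - 3*X = h²*(7 + h) - 3*X = -3*X + h²*(7 + h))
-6*12*(-121) + o(13, -4) = -6*12*(-121) + (-3*(-4) + 13²*(7 + 13)) = -72*(-121) + (12 + 169*20) = 8712 + (12 + 3380) = 8712 + 3392 = 12104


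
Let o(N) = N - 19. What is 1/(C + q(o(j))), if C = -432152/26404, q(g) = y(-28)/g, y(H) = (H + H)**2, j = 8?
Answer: -10373/3127022 ≈ -0.0033172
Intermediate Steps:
y(H) = 4*H**2 (y(H) = (2*H)**2 = 4*H**2)
o(N) = -19 + N
q(g) = 3136/g (q(g) = (4*(-28)**2)/g = (4*784)/g = 3136/g)
C = -15434/943 (C = -432152*1/26404 = -15434/943 ≈ -16.367)
1/(C + q(o(j))) = 1/(-15434/943 + 3136/(-19 + 8)) = 1/(-15434/943 + 3136/(-11)) = 1/(-15434/943 + 3136*(-1/11)) = 1/(-15434/943 - 3136/11) = 1/(-3127022/10373) = -10373/3127022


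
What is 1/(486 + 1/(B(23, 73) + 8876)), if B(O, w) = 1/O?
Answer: 204149/99216437 ≈ 0.0020576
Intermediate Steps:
1/(486 + 1/(B(23, 73) + 8876)) = 1/(486 + 1/(1/23 + 8876)) = 1/(486 + 1/(204149/23)) = 1/(486 + 23/204149) = 1/(99216437/204149) = 204149/99216437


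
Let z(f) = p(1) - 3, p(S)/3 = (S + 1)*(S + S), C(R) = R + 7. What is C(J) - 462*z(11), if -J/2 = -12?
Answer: -4127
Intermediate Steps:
J = 24 (J = -2*(-12) = 24)
C(R) = 7 + R
p(S) = 6*S*(1 + S) (p(S) = 3*((S + 1)*(S + S)) = 3*((1 + S)*(2*S)) = 3*(2*S*(1 + S)) = 6*S*(1 + S))
z(f) = 9 (z(f) = 6*1*(1 + 1) - 3 = 6*1*2 - 3 = 12 - 3 = 9)
C(J) - 462*z(11) = (7 + 24) - 462*9 = 31 - 4158 = -4127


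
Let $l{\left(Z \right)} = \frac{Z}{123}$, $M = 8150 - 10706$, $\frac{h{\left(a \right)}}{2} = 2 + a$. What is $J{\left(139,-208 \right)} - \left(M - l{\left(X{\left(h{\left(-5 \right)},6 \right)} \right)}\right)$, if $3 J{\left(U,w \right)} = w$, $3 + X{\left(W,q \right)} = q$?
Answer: $\frac{305863}{123} \approx 2486.7$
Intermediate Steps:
$h{\left(a \right)} = 4 + 2 a$ ($h{\left(a \right)} = 2 \left(2 + a\right) = 4 + 2 a$)
$X{\left(W,q \right)} = -3 + q$
$J{\left(U,w \right)} = \frac{w}{3}$
$M = -2556$
$l{\left(Z \right)} = \frac{Z}{123}$ ($l{\left(Z \right)} = Z \frac{1}{123} = \frac{Z}{123}$)
$J{\left(139,-208 \right)} - \left(M - l{\left(X{\left(h{\left(-5 \right)},6 \right)} \right)}\right) = \frac{1}{3} \left(-208\right) - \left(-2556 - \frac{-3 + 6}{123}\right) = - \frac{208}{3} - \left(-2556 - \frac{1}{123} \cdot 3\right) = - \frac{208}{3} - \left(-2556 - \frac{1}{41}\right) = - \frac{208}{3} - - \frac{104797}{41} = - \frac{208}{3} + \frac{104797}{41} = \frac{305863}{123}$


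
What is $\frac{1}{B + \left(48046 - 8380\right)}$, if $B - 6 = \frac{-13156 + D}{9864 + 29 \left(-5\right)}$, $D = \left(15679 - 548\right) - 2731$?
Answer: $\frac{9719}{385571412} \approx 2.5207 \cdot 10^{-5}$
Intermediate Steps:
$D = 12400$ ($D = 15131 - 2731 = 12400$)
$B = \frac{57558}{9719}$ ($B = 6 + \frac{-13156 + 12400}{9864 + 29 \left(-5\right)} = 6 - \frac{756}{9864 - 145} = 6 - \frac{756}{9719} = \frac{57558}{9719} \approx 5.9222$)
$\frac{1}{B + \left(48046 - 8380\right)} = \frac{1}{\frac{57558}{9719} + \left(48046 - 8380\right)} = \frac{1}{\frac{57558}{9719} + 39666} = \frac{1}{\frac{385571412}{9719}} = \frac{9719}{385571412}$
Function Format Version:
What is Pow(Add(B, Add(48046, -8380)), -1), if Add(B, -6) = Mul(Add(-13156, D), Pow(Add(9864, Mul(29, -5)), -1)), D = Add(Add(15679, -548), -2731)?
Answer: Rational(9719, 385571412) ≈ 2.5207e-5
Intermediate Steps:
D = 12400 (D = Add(15131, -2731) = 12400)
B = Rational(57558, 9719) (B = Add(6, Mul(Add(-13156, 12400), Pow(Add(9864, Mul(29, -5)), -1))) = Add(6, Mul(-756, Pow(Add(9864, -145), -1))) = Add(6, Mul(-756, Pow(9719, -1))) = Add(6, Mul(-756, Rational(1, 9719))) = Add(6, Rational(-756, 9719)) = Rational(57558, 9719) ≈ 5.9222)
Pow(Add(B, Add(48046, -8380)), -1) = Pow(Add(Rational(57558, 9719), Add(48046, -8380)), -1) = Pow(Add(Rational(57558, 9719), 39666), -1) = Pow(Rational(385571412, 9719), -1) = Rational(9719, 385571412)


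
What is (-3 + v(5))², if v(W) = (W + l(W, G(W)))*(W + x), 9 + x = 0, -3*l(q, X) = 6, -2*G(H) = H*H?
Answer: 225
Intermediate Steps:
G(H) = -H²/2 (G(H) = -H*H/2 = -H²/2)
l(q, X) = -2 (l(q, X) = -⅓*6 = -2)
x = -9 (x = -9 + 0 = -9)
v(W) = (-9 + W)*(-2 + W) (v(W) = (W - 2)*(W - 9) = (-2 + W)*(-9 + W) = (-9 + W)*(-2 + W))
(-3 + v(5))² = (-3 + (18 + 5² - 11*5))² = (-3 + (18 + 25 - 55))² = (-3 - 12)² = (-15)² = 225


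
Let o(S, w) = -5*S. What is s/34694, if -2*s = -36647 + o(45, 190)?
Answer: 838/1577 ≈ 0.53139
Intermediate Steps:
s = 18436 (s = -(-36647 - 5*45)/2 = -(-36647 - 225)/2 = -1/2*(-36872) = 18436)
s/34694 = 18436/34694 = 18436*(1/34694) = 838/1577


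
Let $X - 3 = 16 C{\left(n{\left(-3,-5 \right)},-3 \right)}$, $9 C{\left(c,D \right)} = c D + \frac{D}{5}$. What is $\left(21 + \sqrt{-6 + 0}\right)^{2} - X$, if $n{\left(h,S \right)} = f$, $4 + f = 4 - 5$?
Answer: $\frac{2032}{5} + 42 i \sqrt{6} \approx 406.4 + 102.88 i$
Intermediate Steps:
$f = -5$ ($f = -4 + \left(4 - 5\right) = -4 - 1 = -5$)
$n{\left(h,S \right)} = -5$
$C{\left(c,D \right)} = \frac{D}{45} + \frac{D c}{9}$ ($C{\left(c,D \right)} = \frac{c D + \frac{D}{5}}{9} = \frac{D c + D \frac{1}{5}}{9} = \frac{D c + \frac{D}{5}}{9} = \frac{\frac{D}{5} + D c}{9} = \frac{D}{45} + \frac{D c}{9}$)
$X = \frac{143}{5}$ ($X = 3 + 16 \cdot \frac{1}{45} \left(-3\right) \left(1 + 5 \left(-5\right)\right) = 3 + 16 \cdot \frac{1}{45} \left(-3\right) \left(1 - 25\right) = 3 + 16 \cdot \frac{1}{45} \left(-3\right) \left(-24\right) = 3 + 16 \cdot \frac{8}{5} = 3 + \frac{128}{5} = \frac{143}{5} \approx 28.6$)
$\left(21 + \sqrt{-6 + 0}\right)^{2} - X = \left(21 + \sqrt{-6 + 0}\right)^{2} - \frac{143}{5} = \left(21 + \sqrt{-6}\right)^{2} - \frac{143}{5} = \left(21 + i \sqrt{6}\right)^{2} - \frac{143}{5} = - \frac{143}{5} + \left(21 + i \sqrt{6}\right)^{2}$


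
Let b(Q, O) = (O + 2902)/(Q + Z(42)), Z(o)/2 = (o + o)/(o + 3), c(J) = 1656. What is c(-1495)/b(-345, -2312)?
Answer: -1412844/1475 ≈ -957.86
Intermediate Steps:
Z(o) = 4*o/(3 + o) (Z(o) = 2*((o + o)/(o + 3)) = 2*((2*o)/(3 + o)) = 2*(2*o/(3 + o)) = 4*o/(3 + o))
b(Q, O) = (2902 + O)/(56/15 + Q) (b(Q, O) = (O + 2902)/(Q + 4*42/(3 + 42)) = (2902 + O)/(Q + 4*42/45) = (2902 + O)/(Q + 4*42*(1/45)) = (2902 + O)/(Q + 56/15) = (2902 + O)/(56/15 + Q))
c(-1495)/b(-345, -2312) = 1656/((15*(2902 - 2312)/(56 + 15*(-345)))) = 1656/((15*590/(56 - 5175))) = 1656/((15*590/(-5119))) = 1656/((15*(-1/5119)*590)) = 1656/(-8850/5119) = 1656*(-5119/8850) = -1412844/1475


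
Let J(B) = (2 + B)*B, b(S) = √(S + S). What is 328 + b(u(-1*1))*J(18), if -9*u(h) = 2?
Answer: 328 + 240*I ≈ 328.0 + 240.0*I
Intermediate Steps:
u(h) = -2/9 (u(h) = -⅑*2 = -2/9)
b(S) = √2*√S (b(S) = √(2*S) = √2*√S)
J(B) = B*(2 + B)
328 + b(u(-1*1))*J(18) = 328 + (√2*√(-2/9))*(18*(2 + 18)) = 328 + (√2*(I*√2/3))*(18*20) = 328 + (2*I/3)*360 = 328 + 240*I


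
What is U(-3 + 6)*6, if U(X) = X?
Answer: 18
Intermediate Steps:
U(-3 + 6)*6 = (-3 + 6)*6 = 3*6 = 18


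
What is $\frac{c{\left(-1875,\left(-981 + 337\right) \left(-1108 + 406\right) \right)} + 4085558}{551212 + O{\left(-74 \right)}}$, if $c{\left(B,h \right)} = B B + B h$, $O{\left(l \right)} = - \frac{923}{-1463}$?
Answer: $- \frac{1229013364271}{806424079} \approx -1524.0$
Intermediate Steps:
$O{\left(l \right)} = \frac{923}{1463}$ ($O{\left(l \right)} = \left(-923\right) \left(- \frac{1}{1463}\right) = \frac{923}{1463}$)
$c{\left(B,h \right)} = B^{2} + B h$
$\frac{c{\left(-1875,\left(-981 + 337\right) \left(-1108 + 406\right) \right)} + 4085558}{551212 + O{\left(-74 \right)}} = \frac{- 1875 \left(-1875 + \left(-981 + 337\right) \left(-1108 + 406\right)\right) + 4085558}{551212 + \frac{923}{1463}} = \frac{- 1875 \left(-1875 - -452088\right) + 4085558}{\frac{806424079}{1463}} = \left(- 1875 \left(-1875 + 452088\right) + 4085558\right) \frac{1463}{806424079} = \left(\left(-1875\right) 450213 + 4085558\right) \frac{1463}{806424079} = \left(-844149375 + 4085558\right) \frac{1463}{806424079} = \left(-840063817\right) \frac{1463}{806424079} = - \frac{1229013364271}{806424079}$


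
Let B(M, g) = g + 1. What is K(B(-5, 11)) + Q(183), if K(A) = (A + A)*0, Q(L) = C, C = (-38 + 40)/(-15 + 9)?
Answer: -⅓ ≈ -0.33333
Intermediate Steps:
B(M, g) = 1 + g
C = -⅓ (C = 2/(-6) = 2*(-⅙) = -⅓ ≈ -0.33333)
Q(L) = -⅓
K(A) = 0 (K(A) = (2*A)*0 = 0)
K(B(-5, 11)) + Q(183) = 0 - ⅓ = -⅓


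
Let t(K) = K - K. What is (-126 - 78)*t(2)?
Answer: 0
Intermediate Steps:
t(K) = 0
(-126 - 78)*t(2) = (-126 - 78)*0 = -204*0 = 0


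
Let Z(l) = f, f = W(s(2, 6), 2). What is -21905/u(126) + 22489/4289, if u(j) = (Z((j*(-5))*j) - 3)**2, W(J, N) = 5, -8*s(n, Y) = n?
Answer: -93860589/17156 ≈ -5471.0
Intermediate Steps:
s(n, Y) = -n/8
f = 5
Z(l) = 5
u(j) = 4 (u(j) = (5 - 3)**2 = 2**2 = 4)
-21905/u(126) + 22489/4289 = -21905/4 + 22489/4289 = -93860589/17156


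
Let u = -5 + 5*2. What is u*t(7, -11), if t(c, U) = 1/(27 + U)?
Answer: 5/16 ≈ 0.31250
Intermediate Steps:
u = 5 (u = -5 + 10 = 5)
u*t(7, -11) = 5/(27 - 11) = 5/16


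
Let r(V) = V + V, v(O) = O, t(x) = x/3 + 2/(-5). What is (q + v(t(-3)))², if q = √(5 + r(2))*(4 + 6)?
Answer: 20449/25 ≈ 817.96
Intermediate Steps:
t(x) = -⅖ + x/3 (t(x) = x*(⅓) + 2*(-⅕) = x/3 - ⅖ = -⅖ + x/3)
r(V) = 2*V
q = 30 (q = √(5 + 2*2)*(4 + 6) = √(5 + 4)*10 = √9*10 = 3*10 = 30)
(q + v(t(-3)))² = (30 + (-⅖ + (⅓)*(-3)))² = (30 + (-⅖ - 1))² = (30 - 7/5)² = (143/5)² = 20449/25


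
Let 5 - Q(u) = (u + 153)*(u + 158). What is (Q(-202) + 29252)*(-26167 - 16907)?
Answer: -1167348474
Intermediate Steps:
Q(u) = 5 - (153 + u)*(158 + u) (Q(u) = 5 - (u + 153)*(u + 158) = 5 - (153 + u)*(158 + u))
(Q(-202) + 29252)*(-26167 - 16907) = ((-24169 - 1*(-202)² - 311*(-202)) + 29252)*(-26167 - 16907) = ((-24169 - 1*40804 + 62822) + 29252)*(-43074) = ((-24169 - 40804 + 62822) + 29252)*(-43074) = (-2151 + 29252)*(-43074) = 27101*(-43074) = -1167348474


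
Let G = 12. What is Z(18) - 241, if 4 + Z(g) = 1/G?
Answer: -2939/12 ≈ -244.92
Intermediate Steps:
Z(g) = -47/12 (Z(g) = -4 + 1/12 = -47/12)
Z(18) - 241 = -47/12 - 241 = -2939/12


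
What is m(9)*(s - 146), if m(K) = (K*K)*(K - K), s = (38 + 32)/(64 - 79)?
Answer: 0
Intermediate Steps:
s = -14/3 (s = 70/(-15) = 70*(-1/15) = -14/3 ≈ -4.6667)
m(K) = 0 (m(K) = K²*0 = 0)
m(9)*(s - 146) = 0*(-14/3 - 146) = 0*(-452/3) = 0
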